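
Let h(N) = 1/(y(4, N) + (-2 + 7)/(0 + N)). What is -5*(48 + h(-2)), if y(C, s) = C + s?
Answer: -230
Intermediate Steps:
h(N) = 1/(4 + N + 5/N) (h(N) = 1/((4 + N) + (-2 + 7)/(0 + N)) = 1/((4 + N) + 5/N) = 1/(4 + N + 5/N))
-5*(48 + h(-2)) = -5*(48 - 2/(5 - 2*(4 - 2))) = -5*(48 - 2/(5 - 2*2)) = -5*(48 - 2/(5 - 4)) = -5*(48 - 2/1) = -5*(48 - 2*1) = -5*(48 - 2) = -5*46 = -230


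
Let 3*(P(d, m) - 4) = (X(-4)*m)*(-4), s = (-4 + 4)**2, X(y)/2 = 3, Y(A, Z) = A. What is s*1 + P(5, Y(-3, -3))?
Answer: 28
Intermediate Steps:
X(y) = 6 (X(y) = 2*3 = 6)
s = 0 (s = 0**2 = 0)
P(d, m) = 4 - 8*m (P(d, m) = 4 + ((6*m)*(-4))/3 = 4 + (-24*m)/3 = 4 - 8*m)
s*1 + P(5, Y(-3, -3)) = 0*1 + (4 - 8*(-3)) = 0 + (4 + 24) = 0 + 28 = 28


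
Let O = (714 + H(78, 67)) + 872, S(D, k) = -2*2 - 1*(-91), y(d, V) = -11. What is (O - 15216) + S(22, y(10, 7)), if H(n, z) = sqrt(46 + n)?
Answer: -13543 + 2*sqrt(31) ≈ -13532.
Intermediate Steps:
S(D, k) = 87 (S(D, k) = -4 + 91 = 87)
O = 1586 + 2*sqrt(31) (O = (714 + sqrt(46 + 78)) + 872 = (714 + sqrt(124)) + 872 = (714 + 2*sqrt(31)) + 872 = 1586 + 2*sqrt(31) ≈ 1597.1)
(O - 15216) + S(22, y(10, 7)) = ((1586 + 2*sqrt(31)) - 15216) + 87 = (-13630 + 2*sqrt(31)) + 87 = -13543 + 2*sqrt(31)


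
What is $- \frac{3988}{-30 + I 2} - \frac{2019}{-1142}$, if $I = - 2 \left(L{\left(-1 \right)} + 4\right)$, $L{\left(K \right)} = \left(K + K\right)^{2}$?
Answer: $\frac{2339737}{35402} \approx 66.091$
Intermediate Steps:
$L{\left(K \right)} = 4 K^{2}$ ($L{\left(K \right)} = \left(2 K\right)^{2} = 4 K^{2}$)
$I = -16$ ($I = - 2 \left(4 \left(-1\right)^{2} + 4\right) = - 2 \left(4 \cdot 1 + 4\right) = - 2 \left(4 + 4\right) = \left(-2\right) 8 = -16$)
$- \frac{3988}{-30 + I 2} - \frac{2019}{-1142} = - \frac{3988}{-30 - 32} - \frac{2019}{-1142} = - \frac{3988}{-30 - 32} - - \frac{2019}{1142} = - \frac{3988}{-62} + \frac{2019}{1142} = \left(-3988\right) \left(- \frac{1}{62}\right) + \frac{2019}{1142} = \frac{1994}{31} + \frac{2019}{1142} = \frac{2339737}{35402}$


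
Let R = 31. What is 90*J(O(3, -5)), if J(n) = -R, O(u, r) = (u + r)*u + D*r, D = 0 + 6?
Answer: -2790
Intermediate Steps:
D = 6
O(u, r) = 6*r + u*(r + u) (O(u, r) = (u + r)*u + 6*r = (r + u)*u + 6*r = u*(r + u) + 6*r = 6*r + u*(r + u))
J(n) = -31 (J(n) = -1*31 = -31)
90*J(O(3, -5)) = 90*(-31) = -2790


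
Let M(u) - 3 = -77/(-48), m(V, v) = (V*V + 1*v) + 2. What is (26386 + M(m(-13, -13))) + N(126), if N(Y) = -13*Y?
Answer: 1188125/48 ≈ 24753.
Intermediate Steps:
m(V, v) = 2 + v + V² (m(V, v) = (V² + v) + 2 = (v + V²) + 2 = 2 + v + V²)
M(u) = 221/48 (M(u) = 3 - 77/(-48) = 3 - 77*(-1/48) = 3 + 77/48 = 221/48)
(26386 + M(m(-13, -13))) + N(126) = (26386 + 221/48) - 13*126 = 1266749/48 - 1638 = 1188125/48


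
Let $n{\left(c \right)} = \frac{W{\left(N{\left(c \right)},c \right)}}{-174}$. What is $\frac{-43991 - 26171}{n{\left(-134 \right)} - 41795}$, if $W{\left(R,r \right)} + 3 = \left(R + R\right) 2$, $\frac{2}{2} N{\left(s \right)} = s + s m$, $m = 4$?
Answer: $\frac{12208188}{7269647} \approx 1.6793$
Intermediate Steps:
$N{\left(s \right)} = 5 s$ ($N{\left(s \right)} = s + s 4 = s + 4 s = 5 s$)
$W{\left(R,r \right)} = -3 + 4 R$ ($W{\left(R,r \right)} = -3 + \left(R + R\right) 2 = -3 + 2 R 2 = -3 + 4 R$)
$n{\left(c \right)} = \frac{1}{58} - \frac{10 c}{87}$ ($n{\left(c \right)} = \frac{-3 + 4 \cdot 5 c}{-174} = \left(-3 + 20 c\right) \left(- \frac{1}{174}\right) = \frac{1}{58} - \frac{10 c}{87}$)
$\frac{-43991 - 26171}{n{\left(-134 \right)} - 41795} = \frac{-43991 - 26171}{\left(\frac{1}{58} - - \frac{1340}{87}\right) - 41795} = - \frac{70162}{\left(\frac{1}{58} + \frac{1340}{87}\right) - 41795} = - \frac{70162}{\frac{2683}{174} - 41795} = - \frac{70162}{- \frac{7269647}{174}} = \left(-70162\right) \left(- \frac{174}{7269647}\right) = \frac{12208188}{7269647}$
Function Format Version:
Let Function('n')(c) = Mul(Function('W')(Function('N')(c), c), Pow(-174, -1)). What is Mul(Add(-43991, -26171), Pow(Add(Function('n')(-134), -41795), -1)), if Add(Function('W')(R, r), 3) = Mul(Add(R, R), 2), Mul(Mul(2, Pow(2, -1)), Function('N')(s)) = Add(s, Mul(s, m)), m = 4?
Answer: Rational(12208188, 7269647) ≈ 1.6793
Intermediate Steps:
Function('N')(s) = Mul(5, s) (Function('N')(s) = Add(s, Mul(s, 4)) = Add(s, Mul(4, s)) = Mul(5, s))
Function('W')(R, r) = Add(-3, Mul(4, R)) (Function('W')(R, r) = Add(-3, Mul(Add(R, R), 2)) = Add(-3, Mul(Mul(2, R), 2)) = Add(-3, Mul(4, R)))
Function('n')(c) = Add(Rational(1, 58), Mul(Rational(-10, 87), c)) (Function('n')(c) = Mul(Add(-3, Mul(4, Mul(5, c))), Pow(-174, -1)) = Mul(Add(-3, Mul(20, c)), Rational(-1, 174)) = Add(Rational(1, 58), Mul(Rational(-10, 87), c)))
Mul(Add(-43991, -26171), Pow(Add(Function('n')(-134), -41795), -1)) = Mul(Add(-43991, -26171), Pow(Add(Add(Rational(1, 58), Mul(Rational(-10, 87), -134)), -41795), -1)) = Mul(-70162, Pow(Add(Add(Rational(1, 58), Rational(1340, 87)), -41795), -1)) = Mul(-70162, Pow(Add(Rational(2683, 174), -41795), -1)) = Mul(-70162, Pow(Rational(-7269647, 174), -1)) = Mul(-70162, Rational(-174, 7269647)) = Rational(12208188, 7269647)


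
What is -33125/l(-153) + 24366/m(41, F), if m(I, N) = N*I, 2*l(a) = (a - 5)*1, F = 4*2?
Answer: 6394957/12956 ≈ 493.59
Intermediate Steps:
F = 8
l(a) = -5/2 + a/2 (l(a) = ((a - 5)*1)/2 = ((-5 + a)*1)/2 = (-5 + a)/2 = -5/2 + a/2)
m(I, N) = I*N
-33125/l(-153) + 24366/m(41, F) = -33125/(-5/2 + (½)*(-153)) + 24366/((41*8)) = -33125/(-5/2 - 153/2) + 24366/328 = -33125/(-79) + 24366*(1/328) = -33125*(-1/79) + 12183/164 = 33125/79 + 12183/164 = 6394957/12956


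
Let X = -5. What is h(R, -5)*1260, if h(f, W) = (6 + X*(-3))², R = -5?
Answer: 555660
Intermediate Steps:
h(f, W) = 441 (h(f, W) = (6 - 5*(-3))² = (6 + 15)² = 21² = 441)
h(R, -5)*1260 = 441*1260 = 555660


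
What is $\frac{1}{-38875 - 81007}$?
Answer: $- \frac{1}{119882} \approx -8.3415 \cdot 10^{-6}$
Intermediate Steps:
$\frac{1}{-38875 - 81007} = \frac{1}{-119882} = - \frac{1}{119882}$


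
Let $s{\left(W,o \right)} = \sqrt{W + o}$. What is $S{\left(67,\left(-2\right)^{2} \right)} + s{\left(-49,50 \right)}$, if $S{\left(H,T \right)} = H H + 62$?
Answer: $4552$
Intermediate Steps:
$S{\left(H,T \right)} = 62 + H^{2}$ ($S{\left(H,T \right)} = H^{2} + 62 = 62 + H^{2}$)
$S{\left(67,\left(-2\right)^{2} \right)} + s{\left(-49,50 \right)} = \left(62 + 67^{2}\right) + \sqrt{-49 + 50} = \left(62 + 4489\right) + \sqrt{1} = 4551 + 1 = 4552$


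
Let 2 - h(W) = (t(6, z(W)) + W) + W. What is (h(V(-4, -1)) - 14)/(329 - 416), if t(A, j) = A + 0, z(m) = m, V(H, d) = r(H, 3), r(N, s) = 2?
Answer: 22/87 ≈ 0.25287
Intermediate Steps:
V(H, d) = 2
t(A, j) = A
h(W) = -4 - 2*W (h(W) = 2 - ((6 + W) + W) = 2 - (6 + 2*W) = 2 + (-6 - 2*W) = -4 - 2*W)
(h(V(-4, -1)) - 14)/(329 - 416) = ((-4 - 2*2) - 14)/(329 - 416) = ((-4 - 4) - 14)/(-87) = (-8 - 14)*(-1/87) = -22*(-1/87) = 22/87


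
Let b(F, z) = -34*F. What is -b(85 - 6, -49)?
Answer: 2686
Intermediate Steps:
-b(85 - 6, -49) = -(-34)*(85 - 6) = -(-34)*79 = -1*(-2686) = 2686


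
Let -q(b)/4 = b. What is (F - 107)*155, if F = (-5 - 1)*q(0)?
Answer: -16585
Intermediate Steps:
q(b) = -4*b
F = 0 (F = (-5 - 1)*(-4*0) = -6*0 = 0)
(F - 107)*155 = (0 - 107)*155 = -107*155 = -16585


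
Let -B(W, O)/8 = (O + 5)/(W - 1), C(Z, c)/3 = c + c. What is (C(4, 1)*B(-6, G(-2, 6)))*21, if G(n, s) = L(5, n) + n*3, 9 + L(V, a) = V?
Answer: -720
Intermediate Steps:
L(V, a) = -9 + V
C(Z, c) = 6*c (C(Z, c) = 3*(c + c) = 3*(2*c) = 6*c)
G(n, s) = -4 + 3*n (G(n, s) = (-9 + 5) + n*3 = -4 + 3*n)
B(W, O) = -8*(5 + O)/(-1 + W) (B(W, O) = -8*(O + 5)/(W - 1) = -8*(5 + O)/(-1 + W))
(C(4, 1)*B(-6, G(-2, 6)))*21 = ((6*1)*(8*(-5 - (-4 + 3*(-2)))/(-1 - 6)))*21 = (6*(8*(-5 - (-4 - 6))/(-7)))*21 = (6*(8*(-1/7)*(-5 - 1*(-10))))*21 = (6*(8*(-1/7)*(-5 + 10)))*21 = (6*(8*(-1/7)*5))*21 = (6*(-40/7))*21 = -240/7*21 = -720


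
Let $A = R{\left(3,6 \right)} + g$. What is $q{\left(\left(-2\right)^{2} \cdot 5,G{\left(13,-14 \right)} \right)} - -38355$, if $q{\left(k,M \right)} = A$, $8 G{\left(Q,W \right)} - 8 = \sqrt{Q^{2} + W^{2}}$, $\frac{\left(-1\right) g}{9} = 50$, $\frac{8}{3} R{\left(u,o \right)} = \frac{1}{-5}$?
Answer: $\frac{1516197}{40} \approx 37905.0$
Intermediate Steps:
$R{\left(u,o \right)} = - \frac{3}{40}$ ($R{\left(u,o \right)} = \frac{3}{8 \left(-5\right)} = \frac{3}{8} \left(- \frac{1}{5}\right) = - \frac{3}{40}$)
$g = -450$ ($g = \left(-9\right) 50 = -450$)
$G{\left(Q,W \right)} = 1 + \frac{\sqrt{Q^{2} + W^{2}}}{8}$
$A = - \frac{18003}{40}$ ($A = - \frac{3}{40} - 450 = - \frac{18003}{40} \approx -450.08$)
$q{\left(k,M \right)} = - \frac{18003}{40}$
$q{\left(\left(-2\right)^{2} \cdot 5,G{\left(13,-14 \right)} \right)} - -38355 = - \frac{18003}{40} - -38355 = - \frac{18003}{40} + 38355 = \frac{1516197}{40}$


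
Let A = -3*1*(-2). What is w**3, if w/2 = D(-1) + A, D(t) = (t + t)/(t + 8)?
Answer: 512000/343 ≈ 1492.7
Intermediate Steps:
D(t) = 2*t/(8 + t) (D(t) = (2*t)/(8 + t) = 2*t/(8 + t))
A = 6 (A = -3*(-2) = 6)
w = 80/7 (w = 2*(2*(-1)/(8 - 1) + 6) = 2*(2*(-1)/7 + 6) = 2*(2*(-1)*(1/7) + 6) = 2*(-2/7 + 6) = 2*(40/7) = 80/7 ≈ 11.429)
w**3 = (80/7)**3 = 512000/343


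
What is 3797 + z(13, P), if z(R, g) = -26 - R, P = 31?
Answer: 3758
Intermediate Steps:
3797 + z(13, P) = 3797 + (-26 - 1*13) = 3797 + (-26 - 13) = 3797 - 39 = 3758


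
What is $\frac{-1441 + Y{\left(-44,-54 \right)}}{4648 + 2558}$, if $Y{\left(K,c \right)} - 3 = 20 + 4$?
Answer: $- \frac{707}{3603} \approx -0.19623$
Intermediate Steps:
$Y{\left(K,c \right)} = 27$ ($Y{\left(K,c \right)} = 3 + \left(20 + 4\right) = 3 + 24 = 27$)
$\frac{-1441 + Y{\left(-44,-54 \right)}}{4648 + 2558} = \frac{-1441 + 27}{4648 + 2558} = - \frac{1414}{7206} = \left(-1414\right) \frac{1}{7206} = - \frac{707}{3603}$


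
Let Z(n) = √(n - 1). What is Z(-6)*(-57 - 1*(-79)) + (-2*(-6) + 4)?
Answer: 16 + 22*I*√7 ≈ 16.0 + 58.207*I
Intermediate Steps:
Z(n) = √(-1 + n)
Z(-6)*(-57 - 1*(-79)) + (-2*(-6) + 4) = √(-1 - 6)*(-57 - 1*(-79)) + (-2*(-6) + 4) = √(-7)*(-57 + 79) + (12 + 4) = (I*√7)*22 + 16 = 22*I*√7 + 16 = 16 + 22*I*√7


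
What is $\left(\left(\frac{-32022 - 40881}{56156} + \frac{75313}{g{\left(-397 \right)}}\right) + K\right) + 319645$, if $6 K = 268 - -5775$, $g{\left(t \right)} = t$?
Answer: $\frac{21433018140001}{66881796} \approx 3.2046 \cdot 10^{5}$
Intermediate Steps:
$K = \frac{6043}{6}$ ($K = \frac{268 - -5775}{6} = \frac{268 + 5775}{6} = \frac{1}{6} \cdot 6043 = \frac{6043}{6} \approx 1007.2$)
$\left(\left(\frac{-32022 - 40881}{56156} + \frac{75313}{g{\left(-397 \right)}}\right) + K\right) + 319645 = \left(\left(\frac{-32022 - 40881}{56156} + \frac{75313}{-397}\right) + \frac{6043}{6}\right) + 319645 = \left(\left(\left(-72903\right) \frac{1}{56156} + 75313 \left(- \frac{1}{397}\right)\right) + \frac{6043}{6}\right) + 319645 = \left(\left(- \frac{72903}{56156} - \frac{75313}{397}\right) + \frac{6043}{6}\right) + 319645 = \left(- \frac{4258219319}{22293932} + \frac{6043}{6}\right) + 319645 = \frac{54586457581}{66881796} + 319645 = \frac{21433018140001}{66881796}$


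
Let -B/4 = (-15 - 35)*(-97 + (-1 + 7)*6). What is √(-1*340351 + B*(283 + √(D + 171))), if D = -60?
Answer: √(-3792951 - 12200*√111) ≈ 1980.3*I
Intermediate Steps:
B = -12200 (B = -4*(-15 - 35)*(-97 + (-1 + 7)*6) = -(-200)*(-97 + 6*6) = -(-200)*(-97 + 36) = -(-200)*(-61) = -4*3050 = -12200)
√(-1*340351 + B*(283 + √(D + 171))) = √(-1*340351 - 12200*(283 + √(-60 + 171))) = √(-340351 - 12200*(283 + √111)) = √(-340351 + (-3452600 - 12200*√111)) = √(-3792951 - 12200*√111)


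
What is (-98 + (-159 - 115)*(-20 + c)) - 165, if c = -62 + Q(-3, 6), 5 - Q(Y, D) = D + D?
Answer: 24123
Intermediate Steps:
Q(Y, D) = 5 - 2*D (Q(Y, D) = 5 - (D + D) = 5 - 2*D)
c = -69 (c = -62 + (5 - 2*6) = -62 + (5 - 12) = -62 - 7 = -69)
(-98 + (-159 - 115)*(-20 + c)) - 165 = (-98 + (-159 - 115)*(-20 - 69)) - 165 = (-98 - 274*(-89)) - 165 = (-98 + 24386) - 165 = 24288 - 165 = 24123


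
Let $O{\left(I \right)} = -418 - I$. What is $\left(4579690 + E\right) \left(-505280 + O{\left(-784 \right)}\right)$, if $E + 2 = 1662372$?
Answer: $-3151703482840$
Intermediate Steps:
$E = 1662370$ ($E = -2 + 1662372 = 1662370$)
$\left(4579690 + E\right) \left(-505280 + O{\left(-784 \right)}\right) = \left(4579690 + 1662370\right) \left(-505280 - -366\right) = 6242060 \left(-505280 + \left(-418 + 784\right)\right) = 6242060 \left(-505280 + 366\right) = 6242060 \left(-504914\right) = -3151703482840$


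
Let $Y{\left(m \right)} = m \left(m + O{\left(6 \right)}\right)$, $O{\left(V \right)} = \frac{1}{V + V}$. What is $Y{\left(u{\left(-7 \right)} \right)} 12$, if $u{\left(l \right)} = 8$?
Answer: $776$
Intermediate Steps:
$O{\left(V \right)} = \frac{1}{2 V}$
$Y{\left(m \right)} = m \left(\frac{1}{12} + m\right)$ ($Y{\left(m \right)} = m \left(m + \frac{1}{2 \cdot 6}\right) = m \left(m + \frac{1}{2} \cdot \frac{1}{6}\right) = m \left(m + \frac{1}{12}\right) = m \left(\frac{1}{12} + m\right)$)
$Y{\left(u{\left(-7 \right)} \right)} 12 = 8 \left(\frac{1}{12} + 8\right) 12 = 8 \cdot \frac{97}{12} \cdot 12 = \frac{194}{3} \cdot 12 = 776$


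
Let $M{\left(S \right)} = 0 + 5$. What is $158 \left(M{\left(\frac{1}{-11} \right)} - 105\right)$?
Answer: $-15800$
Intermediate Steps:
$M{\left(S \right)} = 5$
$158 \left(M{\left(\frac{1}{-11} \right)} - 105\right) = 158 \left(5 - 105\right) = 158 \left(-100\right) = -15800$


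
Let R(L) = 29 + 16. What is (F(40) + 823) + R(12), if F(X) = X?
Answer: 908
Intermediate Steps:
R(L) = 45
(F(40) + 823) + R(12) = (40 + 823) + 45 = 863 + 45 = 908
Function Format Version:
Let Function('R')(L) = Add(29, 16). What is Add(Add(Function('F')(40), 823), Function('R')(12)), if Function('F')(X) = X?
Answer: 908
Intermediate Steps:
Function('R')(L) = 45
Add(Add(Function('F')(40), 823), Function('R')(12)) = Add(Add(40, 823), 45) = Add(863, 45) = 908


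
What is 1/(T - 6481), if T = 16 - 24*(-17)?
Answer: -1/6057 ≈ -0.00016510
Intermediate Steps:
T = 424 (T = 16 + 408 = 424)
1/(T - 6481) = 1/(424 - 6481) = 1/(-6057) = -1/6057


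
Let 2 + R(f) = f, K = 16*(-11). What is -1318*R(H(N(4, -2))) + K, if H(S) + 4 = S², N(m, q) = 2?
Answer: 2460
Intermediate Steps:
K = -176
H(S) = -4 + S²
R(f) = -2 + f
-1318*R(H(N(4, -2))) + K = -1318*(-2 + (-4 + 2²)) - 176 = -1318*(-2 + (-4 + 4)) - 176 = -1318*(-2 + 0) - 176 = -1318*(-2) - 176 = 2636 - 176 = 2460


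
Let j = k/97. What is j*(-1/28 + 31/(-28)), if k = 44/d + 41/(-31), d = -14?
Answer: 7752/147343 ≈ 0.052612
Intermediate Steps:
k = -969/217 (k = 44/(-14) + 41/(-31) = 44*(-1/14) + 41*(-1/31) = -22/7 - 41/31 = -969/217 ≈ -4.4654)
j = -969/21049 (j = -969/217/97 = -969/217*1/97 = -969/21049 ≈ -0.046035)
j*(-1/28 + 31/(-28)) = -969*(-1/28 + 31/(-28))/21049 = -969*(-1*1/28 + 31*(-1/28))/21049 = -969*(-1/28 - 31/28)/21049 = -969/21049*(-8/7) = 7752/147343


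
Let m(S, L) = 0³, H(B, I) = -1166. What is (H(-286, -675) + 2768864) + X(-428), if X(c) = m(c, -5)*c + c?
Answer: 2767270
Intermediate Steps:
m(S, L) = 0
X(c) = c (X(c) = 0*c + c = 0 + c = c)
(H(-286, -675) + 2768864) + X(-428) = (-1166 + 2768864) - 428 = 2767698 - 428 = 2767270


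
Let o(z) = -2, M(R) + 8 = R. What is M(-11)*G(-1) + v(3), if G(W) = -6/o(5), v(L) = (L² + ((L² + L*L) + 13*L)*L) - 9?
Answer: 114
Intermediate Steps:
M(R) = -8 + R
v(L) = -9 + L² + L*(2*L² + 13*L) (v(L) = (L² + ((L² + L²) + 13*L)*L) - 9 = (L² + (2*L² + 13*L)*L) - 9 = (L² + L*(2*L² + 13*L)) - 9 = -9 + L² + L*(2*L² + 13*L))
G(W) = 3 (G(W) = -6/(-2) = -6*(-½) = 3)
M(-11)*G(-1) + v(3) = (-8 - 11)*3 + (-9 + 2*3³ + 14*3²) = -19*3 + (-9 + 2*27 + 14*9) = -57 + (-9 + 54 + 126) = -57 + 171 = 114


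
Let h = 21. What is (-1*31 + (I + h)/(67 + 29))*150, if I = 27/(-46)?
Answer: -3398925/736 ≈ -4618.1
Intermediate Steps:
I = -27/46 (I = 27*(-1/46) = -27/46 ≈ -0.58696)
(-1*31 + (I + h)/(67 + 29))*150 = (-1*31 + (-27/46 + 21)/(67 + 29))*150 = (-31 + (939/46)/96)*150 = (-31 + (939/46)*(1/96))*150 = (-31 + 313/1472)*150 = -45319/1472*150 = -3398925/736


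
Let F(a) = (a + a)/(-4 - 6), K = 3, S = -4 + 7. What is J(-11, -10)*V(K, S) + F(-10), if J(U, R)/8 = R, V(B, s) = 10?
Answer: -798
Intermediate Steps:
S = 3
J(U, R) = 8*R
F(a) = -a/5 (F(a) = (2*a)/(-10) = (2*a)*(-1/10) = -a/5)
J(-11, -10)*V(K, S) + F(-10) = (8*(-10))*10 - 1/5*(-10) = -80*10 + 2 = -800 + 2 = -798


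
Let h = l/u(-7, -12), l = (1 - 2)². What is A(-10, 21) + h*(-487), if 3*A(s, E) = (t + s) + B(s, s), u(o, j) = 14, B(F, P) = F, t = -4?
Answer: -599/14 ≈ -42.786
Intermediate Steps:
A(s, E) = -4/3 + 2*s/3 (A(s, E) = ((-4 + s) + s)/3 = (-4 + 2*s)/3 = -4/3 + 2*s/3)
l = 1 (l = (-1)² = 1)
h = 1/14 ≈ 0.071429
A(-10, 21) + h*(-487) = (-4/3 + (⅔)*(-10)) + (1/14)*(-487) = (-4/3 - 20/3) - 487/14 = -8 - 487/14 = -599/14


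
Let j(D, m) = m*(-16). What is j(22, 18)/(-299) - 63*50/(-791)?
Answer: 167094/33787 ≈ 4.9455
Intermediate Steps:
j(D, m) = -16*m
j(22, 18)/(-299) - 63*50/(-791) = -16*18/(-299) - 63*50/(-791) = -288*(-1/299) - 3150*(-1/791) = 288/299 + 450/113 = 167094/33787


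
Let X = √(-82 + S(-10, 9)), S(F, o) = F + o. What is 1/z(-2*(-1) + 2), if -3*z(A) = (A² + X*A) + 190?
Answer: -103/7294 + I*√83/3647 ≈ -0.014121 + 0.0024981*I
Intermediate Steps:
X = I*√83 (X = √(-82 + (-10 + 9)) = √(-82 - 1) = √(-83) = I*√83 ≈ 9.1104*I)
z(A) = -190/3 - A²/3 - I*A*√83/3 (z(A) = -((A² + (I*√83)*A) + 190)/3 = -((A² + I*A*√83) + 190)/3 = -(190 + A² + I*A*√83)/3 = -190/3 - A²/3 - I*A*√83/3)
1/z(-2*(-1) + 2) = 1/(-190/3 - (-2*(-1) + 2)²/3 - I*(-2*(-1) + 2)*√83/3) = 1/(-190/3 - (2 + 2)²/3 - I*(2 + 2)*√83/3) = 1/(-190/3 - ⅓*4² - ⅓*I*4*√83) = 1/(-190/3 - ⅓*16 - 4*I*√83/3) = 1/(-190/3 - 16/3 - 4*I*√83/3) = 1/(-206/3 - 4*I*√83/3)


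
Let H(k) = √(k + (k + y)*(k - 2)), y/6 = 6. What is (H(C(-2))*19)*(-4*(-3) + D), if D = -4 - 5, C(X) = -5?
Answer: 57*I*√222 ≈ 849.28*I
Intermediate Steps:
y = 36 (y = 6*6 = 36)
D = -9
H(k) = √(k + (-2 + k)*(36 + k)) (H(k) = √(k + (k + 36)*(k - 2)) = √(k + (36 + k)*(-2 + k)) = √(k + (-2 + k)*(36 + k)))
(H(C(-2))*19)*(-4*(-3) + D) = (√(-72 + (-5)² + 35*(-5))*19)*(-4*(-3) - 9) = (√(-72 + 25 - 175)*19)*(12 - 9) = (√(-222)*19)*3 = ((I*√222)*19)*3 = (19*I*√222)*3 = 57*I*√222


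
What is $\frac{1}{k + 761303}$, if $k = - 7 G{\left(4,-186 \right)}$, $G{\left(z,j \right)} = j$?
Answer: $\frac{1}{762605} \approx 1.3113 \cdot 10^{-6}$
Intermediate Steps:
$k = 1302$ ($k = \left(-7\right) \left(-186\right) = 1302$)
$\frac{1}{k + 761303} = \frac{1}{1302 + 761303} = \frac{1}{762605}$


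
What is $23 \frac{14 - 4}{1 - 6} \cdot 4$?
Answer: $-184$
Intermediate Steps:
$23 \frac{14 - 4}{1 - 6} \cdot 4 = 23 \frac{10}{-5} \cdot 4 = 23 \cdot 10 \left(- \frac{1}{5}\right) 4 = 23 \left(-2\right) 4 = \left(-46\right) 4 = -184$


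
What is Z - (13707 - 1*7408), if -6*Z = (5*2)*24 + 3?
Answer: -12679/2 ≈ -6339.5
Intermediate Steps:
Z = -81/2 (Z = -((5*2)*24 + 3)/6 = -(10*24 + 3)/6 = -(240 + 3)/6 = -⅙*243 = -81/2 ≈ -40.500)
Z - (13707 - 1*7408) = -81/2 - (13707 - 1*7408) = -81/2 - (13707 - 7408) = -81/2 - 1*6299 = -81/2 - 6299 = -12679/2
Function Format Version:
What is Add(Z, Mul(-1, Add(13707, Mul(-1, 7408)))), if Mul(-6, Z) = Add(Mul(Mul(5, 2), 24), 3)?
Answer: Rational(-12679, 2) ≈ -6339.5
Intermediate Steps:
Z = Rational(-81, 2) (Z = Mul(Rational(-1, 6), Add(Mul(Mul(5, 2), 24), 3)) = Mul(Rational(-1, 6), Add(Mul(10, 24), 3)) = Mul(Rational(-1, 6), Add(240, 3)) = Mul(Rational(-1, 6), 243) = Rational(-81, 2) ≈ -40.500)
Add(Z, Mul(-1, Add(13707, Mul(-1, 7408)))) = Add(Rational(-81, 2), Mul(-1, Add(13707, Mul(-1, 7408)))) = Add(Rational(-81, 2), Mul(-1, Add(13707, -7408))) = Add(Rational(-81, 2), Mul(-1, 6299)) = Add(Rational(-81, 2), -6299) = Rational(-12679, 2)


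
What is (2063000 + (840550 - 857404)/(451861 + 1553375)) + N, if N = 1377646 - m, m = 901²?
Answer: 878575769261/334206 ≈ 2.6288e+6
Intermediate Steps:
m = 811801
N = 565845 (N = 1377646 - 1*811801 = 1377646 - 811801 = 565845)
(2063000 + (840550 - 857404)/(451861 + 1553375)) + N = (2063000 + (840550 - 857404)/(451861 + 1553375)) + 565845 = (2063000 - 16854/2005236) + 565845 = (2063000 - 16854*1/2005236) + 565845 = (2063000 - 2809/334206) + 565845 = 689466975191/334206 + 565845 = 878575769261/334206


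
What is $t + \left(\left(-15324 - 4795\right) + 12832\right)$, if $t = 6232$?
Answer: $-1055$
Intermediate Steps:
$t + \left(\left(-15324 - 4795\right) + 12832\right) = 6232 + \left(\left(-15324 - 4795\right) + 12832\right) = 6232 + \left(-20119 + 12832\right) = 6232 - 7287 = -1055$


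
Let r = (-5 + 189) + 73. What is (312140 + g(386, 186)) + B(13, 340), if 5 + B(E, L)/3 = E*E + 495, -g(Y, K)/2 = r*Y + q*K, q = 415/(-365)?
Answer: 8477925/73 ≈ 1.1614e+5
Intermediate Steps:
q = -83/73 (q = 415*(-1/365) = -83/73 ≈ -1.1370)
r = 257 (r = 184 + 73 = 257)
g(Y, K) = -514*Y + 166*K/73 (g(Y, K) = -2*(257*Y - 83*K/73) = -514*Y + 166*K/73)
B(E, L) = 1470 + 3*E² (B(E, L) = -15 + 3*(E*E + 495) = -15 + 3*(E² + 495) = -15 + 3*(495 + E²) = -15 + (1485 + 3*E²) = 1470 + 3*E²)
(312140 + g(386, 186)) + B(13, 340) = (312140 + (-514*386 + (166/73)*186)) + (1470 + 3*13²) = (312140 + (-198404 + 30876/73)) + (1470 + 3*169) = (312140 - 14452616/73) + (1470 + 507) = 8333604/73 + 1977 = 8477925/73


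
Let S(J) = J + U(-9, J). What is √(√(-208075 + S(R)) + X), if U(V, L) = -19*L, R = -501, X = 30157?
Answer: √(30157 + I*√199057) ≈ 173.66 + 1.285*I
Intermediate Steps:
S(J) = -18*J (S(J) = J - 19*J = -18*J)
√(√(-208075 + S(R)) + X) = √(√(-208075 - 18*(-501)) + 30157) = √(√(-208075 + 9018) + 30157) = √(√(-199057) + 30157) = √(I*√199057 + 30157) = √(30157 + I*√199057)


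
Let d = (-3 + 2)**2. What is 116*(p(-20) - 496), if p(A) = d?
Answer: -57420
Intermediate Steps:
d = 1 (d = (-1)**2 = 1)
p(A) = 1
116*(p(-20) - 496) = 116*(1 - 496) = 116*(-495) = -57420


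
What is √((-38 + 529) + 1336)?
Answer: 3*√203 ≈ 42.743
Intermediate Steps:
√((-38 + 529) + 1336) = √(491 + 1336) = √1827 = 3*√203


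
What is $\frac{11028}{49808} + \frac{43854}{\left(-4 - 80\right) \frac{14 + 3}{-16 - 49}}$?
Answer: $\frac{2958207293}{1481788} \approx 1996.4$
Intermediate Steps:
$\frac{11028}{49808} + \frac{43854}{\left(-4 - 80\right) \frac{14 + 3}{-16 - 49}} = 11028 \cdot \frac{1}{49808} + \frac{43854}{\left(-84\right) \frac{17}{-65}} = \frac{2757}{12452} + \frac{43854}{\left(-84\right) 17 \left(- \frac{1}{65}\right)} = \frac{2757}{12452} + \frac{43854}{\left(-84\right) \left(- \frac{17}{65}\right)} = \frac{2757}{12452} + \frac{43854}{\frac{1428}{65}} = \frac{2757}{12452} + 43854 \cdot \frac{65}{1428} = \frac{2757}{12452} + \frac{475085}{238} = \frac{2958207293}{1481788}$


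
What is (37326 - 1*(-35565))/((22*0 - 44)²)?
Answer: 72891/1936 ≈ 37.650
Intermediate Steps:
(37326 - 1*(-35565))/((22*0 - 44)²) = (37326 + 35565)/((0 - 44)²) = 72891/((-44)²) = 72891/1936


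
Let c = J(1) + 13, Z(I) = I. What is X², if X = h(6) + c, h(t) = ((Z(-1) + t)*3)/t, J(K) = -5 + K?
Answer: 529/4 ≈ 132.25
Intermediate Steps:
h(t) = (-3 + 3*t)/t (h(t) = ((-1 + t)*3)/t = (-3 + 3*t)/t)
c = 9 (c = (-5 + 1) + 13 = -4 + 13 = 9)
X = 23/2 (X = (3 - 3/6) + 9 = (3 - 3*⅙) + 9 = (3 - ½) + 9 = 5/2 + 9 = 23/2 ≈ 11.500)
X² = (23/2)² = 529/4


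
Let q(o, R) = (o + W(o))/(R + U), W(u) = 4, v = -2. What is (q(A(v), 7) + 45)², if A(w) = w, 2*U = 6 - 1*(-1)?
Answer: 900601/441 ≈ 2042.2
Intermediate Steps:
U = 7/2 (U = (6 - 1*(-1))/2 = (6 + 1)/2 = (½)*7 = 7/2 ≈ 3.5000)
q(o, R) = (4 + o)/(7/2 + R) (q(o, R) = (o + 4)/(R + 7/2) = (4 + o)/(7/2 + R))
(q(A(v), 7) + 45)² = (2*(4 - 2)/(7 + 2*7) + 45)² = (2*2/(7 + 14) + 45)² = (2*2/21 + 45)² = (2*(1/21)*2 + 45)² = (4/21 + 45)² = (949/21)² = 900601/441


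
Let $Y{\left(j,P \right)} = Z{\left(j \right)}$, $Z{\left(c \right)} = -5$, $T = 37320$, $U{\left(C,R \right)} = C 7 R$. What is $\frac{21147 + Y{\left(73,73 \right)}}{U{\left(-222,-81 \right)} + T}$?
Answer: $\frac{10571}{81597} \approx 0.12955$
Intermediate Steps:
$U{\left(C,R \right)} = 7 C R$
$Y{\left(j,P \right)} = -5$
$\frac{21147 + Y{\left(73,73 \right)}}{U{\left(-222,-81 \right)} + T} = \frac{21147 - 5}{7 \left(-222\right) \left(-81\right) + 37320} = \frac{21142}{125874 + 37320} = \frac{21142}{163194} = 21142 \cdot \frac{1}{163194} = \frac{10571}{81597}$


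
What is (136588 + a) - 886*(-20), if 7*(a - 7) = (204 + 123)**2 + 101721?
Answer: 1288855/7 ≈ 1.8412e+5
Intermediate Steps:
a = 208699/7 (a = 7 + ((204 + 123)**2 + 101721)/7 = 7 + (327**2 + 101721)/7 = 7 + (106929 + 101721)/7 = 7 + (1/7)*208650 = 7 + 208650/7 = 208699/7 ≈ 29814.)
(136588 + a) - 886*(-20) = (136588 + 208699/7) - 886*(-20) = 1164815/7 + 17720 = 1288855/7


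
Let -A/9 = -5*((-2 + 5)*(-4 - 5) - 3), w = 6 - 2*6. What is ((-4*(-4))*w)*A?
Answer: 129600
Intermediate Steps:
w = -6 (w = 6 - 12 = -6)
A = -1350 (A = -(-45)*((-2 + 5)*(-4 - 5) - 3) = -(-45)*(3*(-9) - 3) = -(-45)*(-27 - 3) = -(-45)*(-30) = -9*150 = -1350)
((-4*(-4))*w)*A = (-4*(-4)*(-6))*(-1350) = (16*(-6))*(-1350) = -96*(-1350) = 129600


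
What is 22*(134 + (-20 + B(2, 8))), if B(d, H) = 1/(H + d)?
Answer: 12551/5 ≈ 2510.2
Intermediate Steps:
22*(134 + (-20 + B(2, 8))) = 22*(134 + (-20 + 1/(8 + 2))) = 22*(134 + (-20 + 1/10)) = 22*(134 + (-20 + ⅒)) = 22*(134 - 199/10) = 22*(1141/10) = 12551/5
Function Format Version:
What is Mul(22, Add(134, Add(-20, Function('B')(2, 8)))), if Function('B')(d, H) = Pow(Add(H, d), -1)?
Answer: Rational(12551, 5) ≈ 2510.2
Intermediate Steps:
Mul(22, Add(134, Add(-20, Function('B')(2, 8)))) = Mul(22, Add(134, Add(-20, Pow(Add(8, 2), -1)))) = Mul(22, Add(134, Add(-20, Pow(10, -1)))) = Mul(22, Add(134, Add(-20, Rational(1, 10)))) = Mul(22, Add(134, Rational(-199, 10))) = Mul(22, Rational(1141, 10)) = Rational(12551, 5)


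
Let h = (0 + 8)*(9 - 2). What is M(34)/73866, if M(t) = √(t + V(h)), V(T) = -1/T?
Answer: √26642/2068248 ≈ 7.8919e-5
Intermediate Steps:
h = 56 (h = 8*7 = 56)
M(t) = √(-1/56 + t) (M(t) = √(t - 1/56) = √(-1/56 + t))
M(34)/73866 = (√(-14 + 784*34)/28)/73866 = (√(-14 + 26656)/28)*(1/73866) = (√26642/28)*(1/73866) = √26642/2068248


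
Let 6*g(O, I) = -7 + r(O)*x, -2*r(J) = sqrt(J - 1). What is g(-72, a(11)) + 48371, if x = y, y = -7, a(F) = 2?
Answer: 290219/6 + 7*I*sqrt(73)/12 ≈ 48370.0 + 4.984*I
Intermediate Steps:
r(J) = -sqrt(-1 + J)/2 (r(J) = -sqrt(J - 1)/2 = -sqrt(-1 + J)/2)
x = -7
g(O, I) = -7/6 + 7*sqrt(-1 + O)/12 (g(O, I) = (-7 - sqrt(-1 + O)/2*(-7))/6 = (-7 + 7*sqrt(-1 + O)/2)/6 = -7/6 + 7*sqrt(-1 + O)/12)
g(-72, a(11)) + 48371 = (-7/6 + 7*sqrt(-1 - 72)/12) + 48371 = (-7/6 + 7*sqrt(-73)/12) + 48371 = (-7/6 + 7*(I*sqrt(73))/12) + 48371 = (-7/6 + 7*I*sqrt(73)/12) + 48371 = 290219/6 + 7*I*sqrt(73)/12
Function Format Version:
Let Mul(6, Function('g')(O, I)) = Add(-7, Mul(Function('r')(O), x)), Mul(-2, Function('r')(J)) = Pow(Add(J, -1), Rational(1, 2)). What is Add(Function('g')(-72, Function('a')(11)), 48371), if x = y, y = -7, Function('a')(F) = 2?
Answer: Add(Rational(290219, 6), Mul(Rational(7, 12), I, Pow(73, Rational(1, 2)))) ≈ Add(48370., Mul(4.9840, I))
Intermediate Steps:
Function('r')(J) = Mul(Rational(-1, 2), Pow(Add(-1, J), Rational(1, 2))) (Function('r')(J) = Mul(Rational(-1, 2), Pow(Add(J, -1), Rational(1, 2))) = Mul(Rational(-1, 2), Pow(Add(-1, J), Rational(1, 2))))
x = -7
Function('g')(O, I) = Add(Rational(-7, 6), Mul(Rational(7, 12), Pow(Add(-1, O), Rational(1, 2)))) (Function('g')(O, I) = Mul(Rational(1, 6), Add(-7, Mul(Mul(Rational(-1, 2), Pow(Add(-1, O), Rational(1, 2))), -7))) = Mul(Rational(1, 6), Add(-7, Mul(Rational(7, 2), Pow(Add(-1, O), Rational(1, 2))))) = Add(Rational(-7, 6), Mul(Rational(7, 12), Pow(Add(-1, O), Rational(1, 2)))))
Add(Function('g')(-72, Function('a')(11)), 48371) = Add(Add(Rational(-7, 6), Mul(Rational(7, 12), Pow(Add(-1, -72), Rational(1, 2)))), 48371) = Add(Add(Rational(-7, 6), Mul(Rational(7, 12), Pow(-73, Rational(1, 2)))), 48371) = Add(Add(Rational(-7, 6), Mul(Rational(7, 12), Mul(I, Pow(73, Rational(1, 2))))), 48371) = Add(Add(Rational(-7, 6), Mul(Rational(7, 12), I, Pow(73, Rational(1, 2)))), 48371) = Add(Rational(290219, 6), Mul(Rational(7, 12), I, Pow(73, Rational(1, 2))))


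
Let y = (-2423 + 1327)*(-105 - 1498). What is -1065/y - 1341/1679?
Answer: -2357774943/2949814952 ≈ -0.79930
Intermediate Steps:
y = 1756888 (y = -1096*(-1603) = 1756888)
-1065/y - 1341/1679 = -1065/1756888 - 1341/1679 = -2357774943/2949814952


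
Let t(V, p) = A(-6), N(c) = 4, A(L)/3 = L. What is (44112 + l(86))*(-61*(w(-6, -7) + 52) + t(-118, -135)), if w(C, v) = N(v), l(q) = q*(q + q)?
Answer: -202276336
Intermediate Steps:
A(L) = 3*L
l(q) = 2*q² (l(q) = q*(2*q) = 2*q²)
t(V, p) = -18 (t(V, p) = 3*(-6) = -18)
w(C, v) = 4
(44112 + l(86))*(-61*(w(-6, -7) + 52) + t(-118, -135)) = (44112 + 2*86²)*(-61*(4 + 52) - 18) = (44112 + 2*7396)*(-61*56 - 18) = (44112 + 14792)*(-3416 - 18) = 58904*(-3434) = -202276336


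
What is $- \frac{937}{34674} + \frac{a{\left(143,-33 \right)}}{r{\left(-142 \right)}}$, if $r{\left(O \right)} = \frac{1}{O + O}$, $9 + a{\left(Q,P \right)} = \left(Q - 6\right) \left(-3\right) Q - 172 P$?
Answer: $\frac{522956873159}{34674} \approx 1.5082 \cdot 10^{7}$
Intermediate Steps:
$a{\left(Q,P \right)} = -9 - 172 P + Q \left(18 - 3 Q\right)$ ($a{\left(Q,P \right)} = -9 - \left(172 P - \left(Q - 6\right) \left(-3\right) Q\right) = -9 - \left(172 P - \left(-6 + Q\right) \left(-3\right) Q\right) = -9 - \left(172 P - \left(18 - 3 Q\right) Q\right) = -9 - \left(172 P - Q \left(18 - 3 Q\right)\right) = -9 - 172 P + Q \left(18 - 3 Q\right)$)
$r{\left(O \right)} = \frac{1}{2 O}$
$- \frac{937}{34674} + \frac{a{\left(143,-33 \right)}}{r{\left(-142 \right)}} = - \frac{937}{34674} + \frac{-9 - -5676 - 3 \cdot 143^{2} + 18 \cdot 143}{\frac{1}{2} \frac{1}{-142}} = \left(-937\right) \frac{1}{34674} + \frac{-9 + 5676 - 61347 + 2574}{\frac{1}{2} \left(- \frac{1}{142}\right)} = - \frac{937}{34674} + \frac{-9 + 5676 - 61347 + 2574}{- \frac{1}{284}} = - \frac{937}{34674} - -15082104 = - \frac{937}{34674} + 15082104 = \frac{522956873159}{34674}$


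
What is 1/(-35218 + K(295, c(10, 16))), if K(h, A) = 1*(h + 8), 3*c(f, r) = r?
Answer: -1/34915 ≈ -2.8641e-5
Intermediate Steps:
c(f, r) = r/3
K(h, A) = 8 + h (K(h, A) = 1*(8 + h) = 8 + h)
1/(-35218 + K(295, c(10, 16))) = 1/(-35218 + (8 + 295)) = 1/(-35218 + 303) = 1/(-34915) = -1/34915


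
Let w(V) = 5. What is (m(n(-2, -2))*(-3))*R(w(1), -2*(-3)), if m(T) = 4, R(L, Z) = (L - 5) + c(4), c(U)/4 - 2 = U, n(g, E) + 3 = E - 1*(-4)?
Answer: -288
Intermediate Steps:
n(g, E) = 1 + E (n(g, E) = -3 + (E - 1*(-4)) = -3 + (E + 4) = -3 + (4 + E) = 1 + E)
c(U) = 8 + 4*U
R(L, Z) = 19 + L (R(L, Z) = (L - 5) + (8 + 4*4) = (-5 + L) + (8 + 16) = (-5 + L) + 24 = 19 + L)
(m(n(-2, -2))*(-3))*R(w(1), -2*(-3)) = (4*(-3))*(19 + 5) = -12*24 = -288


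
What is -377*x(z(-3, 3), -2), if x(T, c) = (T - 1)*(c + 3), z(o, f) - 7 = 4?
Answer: -3770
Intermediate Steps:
z(o, f) = 11 (z(o, f) = 7 + 4 = 11)
x(T, c) = (-1 + T)*(3 + c)
-377*x(z(-3, 3), -2) = -377*(-3 - 1*(-2) + 3*11 + 11*(-2)) = -377*(-3 + 2 + 33 - 22) = -377*10 = -3770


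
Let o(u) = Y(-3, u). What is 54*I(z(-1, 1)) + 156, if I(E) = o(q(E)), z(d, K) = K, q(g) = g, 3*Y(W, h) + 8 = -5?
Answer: -78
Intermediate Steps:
Y(W, h) = -13/3 (Y(W, h) = -8/3 + (1/3)*(-5) = -8/3 - 5/3 = -13/3)
o(u) = -13/3
I(E) = -13/3
54*I(z(-1, 1)) + 156 = 54*(-13/3) + 156 = -234 + 156 = -78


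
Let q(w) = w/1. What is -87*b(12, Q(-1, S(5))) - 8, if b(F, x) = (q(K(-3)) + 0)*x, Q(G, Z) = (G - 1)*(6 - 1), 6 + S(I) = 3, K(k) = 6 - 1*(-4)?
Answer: 8692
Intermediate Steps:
K(k) = 10 (K(k) = 6 + 4 = 10)
S(I) = -3 (S(I) = -6 + 3 = -3)
Q(G, Z) = -5 + 5*G (Q(G, Z) = (-1 + G)*5 = -5 + 5*G)
q(w) = w (q(w) = w*1 = w)
b(F, x) = 10*x (b(F, x) = (10 + 0)*x = 10*x)
-87*b(12, Q(-1, S(5))) - 8 = -870*(-5 + 5*(-1)) - 8 = -870*(-5 - 5) - 8 = -870*(-10) - 8 = -87*(-100) - 8 = 8700 - 8 = 8692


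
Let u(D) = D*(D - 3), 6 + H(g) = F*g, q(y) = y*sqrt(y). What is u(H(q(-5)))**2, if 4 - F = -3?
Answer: 35478916 - 6374550*I*sqrt(5) ≈ 3.5479e+7 - 1.4254e+7*I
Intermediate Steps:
F = 7 (F = 4 - 1*(-3) = 4 + 3 = 7)
q(y) = y**(3/2)
H(g) = -6 + 7*g
u(D) = D*(-3 + D)
u(H(q(-5)))**2 = ((-6 + 7*(-5)**(3/2))*(-3 + (-6 + 7*(-5)**(3/2))))**2 = ((-6 + 7*(-5*I*sqrt(5)))*(-3 + (-6 + 7*(-5*I*sqrt(5)))))**2 = ((-6 - 35*I*sqrt(5))*(-3 + (-6 - 35*I*sqrt(5))))**2 = ((-6 - 35*I*sqrt(5))*(-9 - 35*I*sqrt(5)))**2 = ((-9 - 35*I*sqrt(5))*(-6 - 35*I*sqrt(5)))**2 = (-9 - 35*I*sqrt(5))**2*(-6 - 35*I*sqrt(5))**2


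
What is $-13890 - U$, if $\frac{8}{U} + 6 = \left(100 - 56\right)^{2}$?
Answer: $- \frac{13403854}{965} \approx -13890.0$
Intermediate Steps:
$U = \frac{4}{965}$ ($U = \frac{8}{-6 + \left(100 - 56\right)^{2}} = \frac{8}{-6 + 44^{2}} = \frac{8}{-6 + 1936} = \frac{8}{1930} = 8 \cdot \frac{1}{1930} = \frac{4}{965} \approx 0.0041451$)
$-13890 - U = -13890 - \frac{4}{965} = - \frac{13403854}{965}$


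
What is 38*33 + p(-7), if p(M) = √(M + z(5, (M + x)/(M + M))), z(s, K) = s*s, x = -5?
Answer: 1254 + 3*√2 ≈ 1258.2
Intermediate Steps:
z(s, K) = s²
p(M) = √(25 + M) (p(M) = √(M + 5²) = √(M + 25) = √(25 + M))
38*33 + p(-7) = 38*33 + √(25 - 7) = 1254 + √18 = 1254 + 3*√2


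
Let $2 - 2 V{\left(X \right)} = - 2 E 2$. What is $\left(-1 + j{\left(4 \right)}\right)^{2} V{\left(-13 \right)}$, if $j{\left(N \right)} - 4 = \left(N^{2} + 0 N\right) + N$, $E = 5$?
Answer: $5819$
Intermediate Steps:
$j{\left(N \right)} = 4 + N + N^{2}$ ($j{\left(N \right)} = 4 + \left(\left(N^{2} + 0 N\right) + N\right) = 4 + \left(\left(N^{2} + 0\right) + N\right) = 4 + \left(N^{2} + N\right) = 4 + \left(N + N^{2}\right) = 4 + N + N^{2}$)
$V{\left(X \right)} = 11$ ($V{\left(X \right)} = 1 - \frac{\left(-2\right) 5 \cdot 2}{2} = 1 - \frac{\left(-10\right) 2}{2} = 1 - -10 = 1 + 10 = 11$)
$\left(-1 + j{\left(4 \right)}\right)^{2} V{\left(-13 \right)} = \left(-1 + \left(4 + 4 + 4^{2}\right)\right)^{2} \cdot 11 = \left(-1 + \left(4 + 4 + 16\right)\right)^{2} \cdot 11 = \left(-1 + 24\right)^{2} \cdot 11 = 23^{2} \cdot 11 = 529 \cdot 11 = 5819$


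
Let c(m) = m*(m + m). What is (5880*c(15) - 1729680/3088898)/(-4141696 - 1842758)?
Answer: -681101864860/1540447332641 ≈ -0.44215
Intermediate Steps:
c(m) = 2*m**2 (c(m) = m*(2*m) = 2*m**2)
(5880*c(15) - 1729680/3088898)/(-4141696 - 1842758) = (5880*(2*15**2) - 1729680/3088898)/(-4141696 - 1842758) = (5880*(2*225) - 1729680*1/3088898)/(-5984454) = (5880*450 - 864840/1544449)*(-1/5984454) = (2646000 - 864840/1544449)*(-1/5984454) = (4086611189160/1544449)*(-1/5984454) = -681101864860/1540447332641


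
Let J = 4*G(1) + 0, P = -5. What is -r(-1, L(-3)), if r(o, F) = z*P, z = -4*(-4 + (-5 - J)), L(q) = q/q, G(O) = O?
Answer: 260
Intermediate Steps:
L(q) = 1
J = 4 (J = 4*1 + 0 = 4 + 0 = 4)
z = 52 (z = -4*(-4 + (-5 - 1*4)) = -4*(-4 + (-5 - 4)) = -4*(-4 - 9) = -4*(-13) = 52)
r(o, F) = -260 (r(o, F) = 52*(-5) = -260)
-r(-1, L(-3)) = -1*(-260) = 260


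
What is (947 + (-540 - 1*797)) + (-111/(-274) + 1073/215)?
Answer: -22657033/58910 ≈ -384.60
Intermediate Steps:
(947 + (-540 - 1*797)) + (-111/(-274) + 1073/215) = (947 + (-540 - 797)) + (-111*(-1/274) + 1073*(1/215)) = (947 - 1337) + (111/274 + 1073/215) = -390 + 317867/58910 = -22657033/58910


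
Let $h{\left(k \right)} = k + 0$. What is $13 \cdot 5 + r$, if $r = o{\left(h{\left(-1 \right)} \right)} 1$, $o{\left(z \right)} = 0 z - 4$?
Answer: $61$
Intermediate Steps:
$h{\left(k \right)} = k$
$o{\left(z \right)} = -4$ ($o{\left(z \right)} = 0 - 4 = -4$)
$r = -4$ ($r = \left(-4\right) 1 = -4$)
$13 \cdot 5 + r = 13 \cdot 5 - 4 = 65 - 4 = 61$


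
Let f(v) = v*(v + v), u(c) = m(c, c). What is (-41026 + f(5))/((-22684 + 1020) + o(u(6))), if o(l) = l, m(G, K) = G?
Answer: 1576/833 ≈ 1.8920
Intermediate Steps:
u(c) = c
f(v) = 2*v**2 (f(v) = v*(2*v) = 2*v**2)
(-41026 + f(5))/((-22684 + 1020) + o(u(6))) = (-41026 + 2*5**2)/((-22684 + 1020) + 6) = (-41026 + 2*25)/(-21664 + 6) = (-41026 + 50)/(-21658) = -40976*(-1/21658) = 1576/833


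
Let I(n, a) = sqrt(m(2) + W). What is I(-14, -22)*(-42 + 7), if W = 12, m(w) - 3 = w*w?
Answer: -35*sqrt(19) ≈ -152.56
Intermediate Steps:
m(w) = 3 + w**2 (m(w) = 3 + w*w = 3 + w**2)
I(n, a) = sqrt(19) (I(n, a) = sqrt((3 + 2**2) + 12) = sqrt((3 + 4) + 12) = sqrt(7 + 12) = sqrt(19))
I(-14, -22)*(-42 + 7) = sqrt(19)*(-42 + 7) = sqrt(19)*(-35) = -35*sqrt(19)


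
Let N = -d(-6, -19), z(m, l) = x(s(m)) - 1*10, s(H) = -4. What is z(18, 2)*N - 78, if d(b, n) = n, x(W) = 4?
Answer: -192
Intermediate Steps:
z(m, l) = -6 (z(m, l) = 4 - 1*10 = 4 - 10 = -6)
N = 19 (N = -1*(-19) = 19)
z(18, 2)*N - 78 = -6*19 - 78 = -114 - 78 = -192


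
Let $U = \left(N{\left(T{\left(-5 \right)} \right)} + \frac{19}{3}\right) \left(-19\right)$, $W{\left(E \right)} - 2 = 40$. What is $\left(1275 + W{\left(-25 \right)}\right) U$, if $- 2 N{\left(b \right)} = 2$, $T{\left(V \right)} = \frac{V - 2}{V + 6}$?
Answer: $-133456$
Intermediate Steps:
$T{\left(V \right)} = \frac{-2 + V}{6 + V}$
$N{\left(b \right)} = -1$ ($N{\left(b \right)} = \left(- \frac{1}{2}\right) 2 = -1$)
$W{\left(E \right)} = 42$ ($W{\left(E \right)} = 2 + 40 = 42$)
$U = - \frac{304}{3}$ ($U = \left(-1 + \frac{19}{3}\right) \left(-19\right) = \frac{16}{3} \left(-19\right) = - \frac{304}{3} \approx -101.33$)
$\left(1275 + W{\left(-25 \right)}\right) U = \left(1275 + 42\right) \left(- \frac{304}{3}\right) = 1317 \left(- \frac{304}{3}\right) = -133456$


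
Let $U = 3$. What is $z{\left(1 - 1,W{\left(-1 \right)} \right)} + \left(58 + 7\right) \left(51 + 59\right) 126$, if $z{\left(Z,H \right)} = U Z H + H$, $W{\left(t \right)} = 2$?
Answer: $900902$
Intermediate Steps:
$z{\left(Z,H \right)} = H + 3 H Z$ ($z{\left(Z,H \right)} = 3 Z H + H = 3 H Z + H = H + 3 H Z$)
$z{\left(1 - 1,W{\left(-1 \right)} \right)} + \left(58 + 7\right) \left(51 + 59\right) 126 = 2 \left(1 + 3 \left(1 - 1\right)\right) + \left(58 + 7\right) \left(51 + 59\right) 126 = 2 \left(1 + 3 \cdot 0\right) + 65 \cdot 110 \cdot 126 = 2 \left(1 + 0\right) + 7150 \cdot 126 = 2 \cdot 1 + 900900 = 2 + 900900 = 900902$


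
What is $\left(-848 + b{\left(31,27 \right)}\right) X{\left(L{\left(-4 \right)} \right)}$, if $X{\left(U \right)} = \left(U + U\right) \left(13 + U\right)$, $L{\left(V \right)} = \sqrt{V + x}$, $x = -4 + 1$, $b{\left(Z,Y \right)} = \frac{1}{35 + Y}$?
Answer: $\frac{368025}{31} - \frac{683475 i \sqrt{7}}{31} \approx 11872.0 - 58332.0 i$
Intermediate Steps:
$x = -3$
$L{\left(V \right)} = \sqrt{-3 + V}$ ($L{\left(V \right)} = \sqrt{V - 3} = \sqrt{-3 + V}$)
$X{\left(U \right)} = 2 U \left(13 + U\right)$
$\left(-848 + b{\left(31,27 \right)}\right) X{\left(L{\left(-4 \right)} \right)} = \left(-848 + \frac{1}{35 + 27}\right) 2 \sqrt{-3 - 4} \left(13 + \sqrt{-3 - 4}\right) = \left(-848 + \frac{1}{62}\right) 2 \sqrt{-7} \left(13 + \sqrt{-7}\right) = \left(-848 + \frac{1}{62}\right) 2 i \sqrt{7} \left(13 + i \sqrt{7}\right) = - \frac{52575 \cdot 2 i \sqrt{7} \left(13 + i \sqrt{7}\right)}{62} = - \frac{52575 i \sqrt{7} \left(13 + i \sqrt{7}\right)}{31}$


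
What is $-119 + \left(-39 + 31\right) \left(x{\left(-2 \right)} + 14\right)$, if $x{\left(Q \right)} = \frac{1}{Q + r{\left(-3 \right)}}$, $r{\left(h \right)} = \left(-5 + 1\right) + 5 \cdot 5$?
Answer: $- \frac{4397}{19} \approx -231.42$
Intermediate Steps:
$r{\left(h \right)} = 21$ ($r{\left(h \right)} = -4 + 25 = 21$)
$x{\left(Q \right)} = \frac{1}{21 + Q}$ ($x{\left(Q \right)} = \frac{1}{Q + 21} = \frac{1}{21 + Q}$)
$-119 + \left(-39 + 31\right) \left(x{\left(-2 \right)} + 14\right) = -119 + \left(-39 + 31\right) \left(\frac{1}{21 - 2} + 14\right) = -119 - 8 \left(\frac{1}{19} + 14\right) = -119 - \frac{2136}{19} = - \frac{4397}{19}$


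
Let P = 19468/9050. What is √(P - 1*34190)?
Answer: 4*I*√1750043931/905 ≈ 184.9*I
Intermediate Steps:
P = 9734/4525 (P = 19468*(1/9050) = 9734/4525 ≈ 2.1512)
√(P - 1*34190) = √(9734/4525 - 1*34190) = √(9734/4525 - 34190) = √(-154700016/4525) = 4*I*√1750043931/905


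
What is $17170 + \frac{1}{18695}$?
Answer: $\frac{320993151}{18695} \approx 17170.0$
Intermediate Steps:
$17170 + \frac{1}{18695} = \frac{320993151}{18695}$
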